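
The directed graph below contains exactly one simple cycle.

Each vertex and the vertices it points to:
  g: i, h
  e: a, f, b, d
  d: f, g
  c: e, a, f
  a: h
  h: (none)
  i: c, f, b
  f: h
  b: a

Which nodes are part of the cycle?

c, d, e, g, i

DFS with gray/black marking from i:
i gray
  c gray
    e gray
      a gray
        h gray
        h black
      a black
      f gray
        f→h: h black — skip
      f black
      b gray
        b→a: a black — skip
      b black
      d gray
        d→f: f black — skip
        g gray
          g→i: i is gray → back edge
Back edge closes the cycle i → c → e → d → g → i; its vertices are {c, d, e, g, i}.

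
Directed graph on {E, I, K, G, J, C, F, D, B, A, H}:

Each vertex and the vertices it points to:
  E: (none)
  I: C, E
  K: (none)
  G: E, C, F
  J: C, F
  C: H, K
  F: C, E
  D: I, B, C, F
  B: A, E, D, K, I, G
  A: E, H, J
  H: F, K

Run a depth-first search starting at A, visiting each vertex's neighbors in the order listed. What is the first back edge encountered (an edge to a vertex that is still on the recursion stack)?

DFS from A (visiting each vertex's neighbors in the order listed); mark gray on enter, black on exit:
A gray
  E gray
  E black
  H gray
    F gray
      C gray
        C→H: H is gray → back edge
First back edge: C → H.

C→H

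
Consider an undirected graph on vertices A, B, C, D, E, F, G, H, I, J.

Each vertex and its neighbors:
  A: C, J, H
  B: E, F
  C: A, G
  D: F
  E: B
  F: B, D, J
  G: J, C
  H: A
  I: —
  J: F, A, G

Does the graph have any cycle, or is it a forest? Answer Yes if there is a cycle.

Yes

DFS, tracking each vertex's parent; an edge to a visited non-parent vertex closes a cycle.
Start from I:
visit I (parent –)
visit A (parent –)
  visit C (parent A)
    C–A: parent, skip
    visit G (parent C)
      visit J (parent G)
        visit F (parent J)
          visit B (parent F)
            visit E (parent B)
              E–B: parent, skip
            B–F: parent, skip
          visit D (parent F)
            D–F: parent, skip
          F–J: parent, skip
        J–A: A visited and ≠ parent → cycle
Cycle: A – C – G – J – A.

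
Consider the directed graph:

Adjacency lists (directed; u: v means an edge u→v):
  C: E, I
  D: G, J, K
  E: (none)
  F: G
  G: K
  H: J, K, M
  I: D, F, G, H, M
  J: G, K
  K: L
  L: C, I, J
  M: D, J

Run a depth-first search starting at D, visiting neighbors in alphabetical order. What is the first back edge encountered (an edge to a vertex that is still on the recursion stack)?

I→D

DFS from D (visiting neighbors in alphabetical order); mark gray on enter, black on exit:
D gray
  G gray
    K gray
      L gray
        C gray
          E gray
          E black
          I gray
            I→D: D is gray → back edge
First back edge: I → D.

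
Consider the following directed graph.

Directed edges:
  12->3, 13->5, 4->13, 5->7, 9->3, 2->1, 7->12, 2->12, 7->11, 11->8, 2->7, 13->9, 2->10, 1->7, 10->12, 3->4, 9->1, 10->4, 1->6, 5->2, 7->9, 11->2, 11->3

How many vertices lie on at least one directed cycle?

11

A vertex is on a directed cycle iff it belongs to a strongly connected component of size ≥ 2 (or has a self-loop).
The vertices on cycles are {1, 2, 3, 4, 5, 7, 9, 10, 11, 12, 13} — 11 in total.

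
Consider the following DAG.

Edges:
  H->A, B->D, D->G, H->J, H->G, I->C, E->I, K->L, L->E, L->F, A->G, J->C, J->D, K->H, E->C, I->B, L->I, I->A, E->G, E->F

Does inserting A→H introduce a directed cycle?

Yes

Adding A→H creates a cycle iff H can already reach A.
Path from H: H → A.
So H → … → A → H is a cycle.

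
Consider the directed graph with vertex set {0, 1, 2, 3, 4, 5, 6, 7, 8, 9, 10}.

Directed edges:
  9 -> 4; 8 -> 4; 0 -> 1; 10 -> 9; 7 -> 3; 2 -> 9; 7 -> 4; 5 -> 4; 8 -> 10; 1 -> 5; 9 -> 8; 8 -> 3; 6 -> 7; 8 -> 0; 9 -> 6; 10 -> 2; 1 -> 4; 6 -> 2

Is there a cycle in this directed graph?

Yes

DFS with white/gray/black marking, starting from 3:
3 gray
3 black
0 gray
  1 gray
    5 gray
      4 gray
      4 black
    5 black
    1→4: 4 black — skip
  1 black
0 black
2 gray
  9 gray
    9→4: 4 black — skip
    8 gray
      8→4: 4 black — skip
      8→3: 3 black — skip
      8→0: 0 black — skip
      10 gray
        10→2: 2 is gray → back edge
Back edge found, so a cycle exists: 2 → 9 → 8 → 10 → 2.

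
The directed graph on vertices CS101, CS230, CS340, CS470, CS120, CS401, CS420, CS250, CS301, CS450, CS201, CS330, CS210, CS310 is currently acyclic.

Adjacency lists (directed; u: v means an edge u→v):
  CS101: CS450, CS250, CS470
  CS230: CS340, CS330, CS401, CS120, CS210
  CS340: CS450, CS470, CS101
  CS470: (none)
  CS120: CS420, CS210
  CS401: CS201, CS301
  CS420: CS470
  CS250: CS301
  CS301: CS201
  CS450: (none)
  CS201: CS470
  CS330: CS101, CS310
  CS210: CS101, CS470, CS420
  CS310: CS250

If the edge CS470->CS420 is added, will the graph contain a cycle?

Yes

Adding CS470→CS420 creates a cycle iff CS420 can already reach CS470.
Path from CS420: CS420 → CS470.
So CS420 → … → CS470 → CS420 is a cycle.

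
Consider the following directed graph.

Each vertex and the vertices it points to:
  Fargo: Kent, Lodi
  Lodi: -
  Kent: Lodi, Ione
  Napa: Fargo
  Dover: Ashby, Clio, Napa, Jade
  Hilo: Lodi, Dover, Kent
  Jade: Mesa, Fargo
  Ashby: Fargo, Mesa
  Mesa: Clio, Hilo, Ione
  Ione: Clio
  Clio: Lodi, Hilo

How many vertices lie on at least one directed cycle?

A vertex is on a directed cycle iff it belongs to a strongly connected component of size ≥ 2 (or has a self-loop).
The vertices on cycles are {Clio, Hilo, Ione, Jade, Kent, Mesa, Napa, Ashby, Dover, Fargo} — 10 in total.

10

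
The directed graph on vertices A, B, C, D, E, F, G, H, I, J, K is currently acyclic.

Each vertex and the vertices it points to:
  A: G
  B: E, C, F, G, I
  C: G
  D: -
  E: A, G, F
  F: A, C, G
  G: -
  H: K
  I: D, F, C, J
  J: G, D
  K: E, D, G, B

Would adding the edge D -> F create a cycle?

Adding D→F creates a cycle iff F can already reach D.
Explore from F: no path reaches D. The graph stays acyclic.

No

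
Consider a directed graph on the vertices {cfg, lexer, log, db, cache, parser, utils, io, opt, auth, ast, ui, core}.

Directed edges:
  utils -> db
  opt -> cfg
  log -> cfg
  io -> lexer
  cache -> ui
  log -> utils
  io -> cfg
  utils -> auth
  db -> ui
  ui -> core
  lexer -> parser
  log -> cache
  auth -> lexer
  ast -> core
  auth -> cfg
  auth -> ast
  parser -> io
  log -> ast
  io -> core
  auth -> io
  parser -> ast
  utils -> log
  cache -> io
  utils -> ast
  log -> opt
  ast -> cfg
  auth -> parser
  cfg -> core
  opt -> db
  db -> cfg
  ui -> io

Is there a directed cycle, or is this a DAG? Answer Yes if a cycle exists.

DFS with white/gray/black marking, starting from core:
core gray
core black
cfg gray
  cfg→core: core black — skip
cfg black
lexer gray
  parser gray
    io gray
      io→cfg: cfg black — skip
      io→core: core black — skip
      io→lexer: lexer is gray → back edge
Back edge found, so a cycle exists: lexer → parser → io → lexer.

Yes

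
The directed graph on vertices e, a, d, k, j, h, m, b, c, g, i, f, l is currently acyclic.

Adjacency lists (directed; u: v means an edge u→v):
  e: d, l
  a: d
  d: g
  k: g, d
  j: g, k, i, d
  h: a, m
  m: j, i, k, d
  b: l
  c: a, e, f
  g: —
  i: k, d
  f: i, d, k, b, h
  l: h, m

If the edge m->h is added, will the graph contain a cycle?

Yes

Adding m→h creates a cycle iff h can already reach m.
Path from h: h → m.
So h → … → m → h is a cycle.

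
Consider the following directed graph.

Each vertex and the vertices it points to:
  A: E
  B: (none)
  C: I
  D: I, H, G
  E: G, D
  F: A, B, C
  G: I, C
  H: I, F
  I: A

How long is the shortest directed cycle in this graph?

For each vertex v, BFS finds the shortest path from v back to v.
The shortest such closed walk is A → E → G → I → A, length 4.

4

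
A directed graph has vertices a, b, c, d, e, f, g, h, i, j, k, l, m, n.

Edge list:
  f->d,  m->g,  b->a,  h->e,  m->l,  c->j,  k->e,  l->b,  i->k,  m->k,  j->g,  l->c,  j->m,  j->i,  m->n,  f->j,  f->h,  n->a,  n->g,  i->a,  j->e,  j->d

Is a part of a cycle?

No

a lies on a cycle iff there is a path from a back to itself.
Exploring from a, it never reaches itself; equivalently, its strongly connected component is a singleton.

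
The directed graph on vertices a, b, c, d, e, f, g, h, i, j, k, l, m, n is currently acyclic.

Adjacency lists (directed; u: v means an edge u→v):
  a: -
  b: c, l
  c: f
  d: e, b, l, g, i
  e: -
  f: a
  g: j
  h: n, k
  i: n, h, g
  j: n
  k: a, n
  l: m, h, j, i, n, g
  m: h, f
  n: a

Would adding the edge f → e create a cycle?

No

Adding f→e creates a cycle iff e can already reach f.
Explore from e: no path reaches f. The graph stays acyclic.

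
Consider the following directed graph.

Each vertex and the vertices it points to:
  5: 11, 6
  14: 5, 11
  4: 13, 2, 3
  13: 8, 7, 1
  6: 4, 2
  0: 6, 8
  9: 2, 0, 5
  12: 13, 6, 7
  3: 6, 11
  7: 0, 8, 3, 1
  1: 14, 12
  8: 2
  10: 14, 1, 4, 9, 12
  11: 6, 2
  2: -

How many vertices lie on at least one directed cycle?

11

A vertex is on a directed cycle iff it belongs to a strongly connected component of size ≥ 2 (or has a self-loop).
The vertices on cycles are {0, 1, 3, 4, 5, 6, 7, 11, 12, 13, 14} — 11 in total.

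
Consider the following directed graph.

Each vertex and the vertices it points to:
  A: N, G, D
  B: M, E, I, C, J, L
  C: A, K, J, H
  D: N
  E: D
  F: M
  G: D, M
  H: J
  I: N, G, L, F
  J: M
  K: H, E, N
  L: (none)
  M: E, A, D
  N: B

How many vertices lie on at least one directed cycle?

13

A vertex is on a directed cycle iff it belongs to a strongly connected component of size ≥ 2 (or has a self-loop).
The vertices on cycles are {A, B, C, D, E, F, G, H, I, J, K, M, N} — 13 in total.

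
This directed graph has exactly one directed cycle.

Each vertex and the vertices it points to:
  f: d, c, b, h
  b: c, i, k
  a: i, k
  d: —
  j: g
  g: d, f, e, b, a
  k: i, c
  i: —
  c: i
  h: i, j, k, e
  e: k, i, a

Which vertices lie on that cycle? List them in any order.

f, g, h, j

DFS with gray/black marking from g:
g gray
  d gray
  d black
  f gray
    f→d: d black — skip
    c gray
      i gray
      i black
    c black
    b gray
      b→c: c black — skip
      b→i: i black — skip
      k gray
        k→i: i black — skip
        k→c: c black — skip
      k black
    b black
    h gray
      h→i: i black — skip
      j gray
        j→g: g is gray → back edge
Back edge closes the cycle g → f → h → j → g; its vertices are {f, g, h, j}.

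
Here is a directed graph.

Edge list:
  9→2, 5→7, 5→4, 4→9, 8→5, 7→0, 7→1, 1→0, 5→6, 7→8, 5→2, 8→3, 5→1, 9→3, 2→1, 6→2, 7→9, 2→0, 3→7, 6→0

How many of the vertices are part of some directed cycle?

A vertex is on a directed cycle iff it belongs to a strongly connected component of size ≥ 2 (or has a self-loop).
The vertices on cycles are {3, 4, 5, 7, 8, 9} — 6 in total.

6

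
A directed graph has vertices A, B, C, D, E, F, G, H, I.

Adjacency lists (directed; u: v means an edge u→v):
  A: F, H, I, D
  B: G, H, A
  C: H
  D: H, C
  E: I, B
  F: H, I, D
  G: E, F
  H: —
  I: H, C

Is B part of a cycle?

B is on a cycle iff B can reach itself via ≥1 edge.
B → G → E → B — yes.

Yes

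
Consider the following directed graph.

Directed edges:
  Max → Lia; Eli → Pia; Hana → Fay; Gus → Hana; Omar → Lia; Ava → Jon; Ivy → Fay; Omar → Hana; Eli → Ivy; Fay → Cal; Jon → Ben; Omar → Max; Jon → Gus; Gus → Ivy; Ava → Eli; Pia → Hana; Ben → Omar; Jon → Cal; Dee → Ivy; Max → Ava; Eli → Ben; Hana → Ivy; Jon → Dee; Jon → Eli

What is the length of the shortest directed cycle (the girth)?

For each vertex v, BFS finds the shortest path from v back to v.
The shortest such closed walk is Jon → Ben → Omar → Max → Ava → Jon, length 5.

5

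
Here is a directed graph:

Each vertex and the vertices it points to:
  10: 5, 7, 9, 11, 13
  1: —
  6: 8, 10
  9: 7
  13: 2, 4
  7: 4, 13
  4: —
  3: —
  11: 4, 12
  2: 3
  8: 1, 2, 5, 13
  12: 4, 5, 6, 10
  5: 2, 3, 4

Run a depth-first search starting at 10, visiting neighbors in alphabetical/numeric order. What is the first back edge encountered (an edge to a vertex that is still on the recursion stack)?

DFS from 10 (visiting neighbors in alphabetical/numeric order); mark gray on enter, black on exit:
10 gray
  5 gray
    2 gray
      3 gray
      3 black
    2 black
    5→3: 3 black — skip
    4 gray
    4 black
  5 black
  7 gray
    7→4: 4 black — skip
    13 gray
      13→2: 2 black — skip
      13→4: 4 black — skip
    13 black
  7 black
  9 gray
    9→7: 7 black — skip
  9 black
  11 gray
    11→4: 4 black — skip
    12 gray
      12→4: 4 black — skip
      12→5: 5 black — skip
      6 gray
        8 gray
          1 gray
          1 black
          8→2: 2 black — skip
          8→5: 5 black — skip
          8→13: 13 black — skip
        8 black
        6→10: 10 is gray → back edge
First back edge: 6 → 10.

6→10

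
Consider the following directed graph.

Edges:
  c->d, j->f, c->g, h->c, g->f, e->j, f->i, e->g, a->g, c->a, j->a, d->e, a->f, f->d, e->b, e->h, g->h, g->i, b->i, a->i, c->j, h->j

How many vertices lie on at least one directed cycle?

8

A vertex is on a directed cycle iff it belongs to a strongly connected component of size ≥ 2 (or has a self-loop).
The vertices on cycles are {a, c, d, e, f, g, h, j} — 8 in total.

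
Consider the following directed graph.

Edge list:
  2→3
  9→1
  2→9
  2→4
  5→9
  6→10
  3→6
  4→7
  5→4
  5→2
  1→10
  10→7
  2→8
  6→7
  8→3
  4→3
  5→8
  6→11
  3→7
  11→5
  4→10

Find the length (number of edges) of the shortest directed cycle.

5

For each vertex v, BFS finds the shortest path from v back to v.
The shortest such closed walk is 5 → 2 → 3 → 6 → 11 → 5, length 5.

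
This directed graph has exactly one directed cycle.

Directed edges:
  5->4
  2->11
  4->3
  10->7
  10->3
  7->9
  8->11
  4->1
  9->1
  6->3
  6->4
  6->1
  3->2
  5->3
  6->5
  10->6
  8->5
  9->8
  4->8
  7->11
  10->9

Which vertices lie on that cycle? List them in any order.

4, 5, 8

DFS with gray/black marking from 8:
8 gray
  11 gray
  11 black
  5 gray
    4 gray
      4→8: 8 is gray → back edge
Back edge closes the cycle 8 → 5 → 4 → 8; its vertices are {4, 5, 8}.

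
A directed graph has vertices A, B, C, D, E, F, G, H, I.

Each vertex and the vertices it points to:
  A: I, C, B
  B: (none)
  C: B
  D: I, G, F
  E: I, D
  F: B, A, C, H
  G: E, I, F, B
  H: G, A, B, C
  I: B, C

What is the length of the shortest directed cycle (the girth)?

For each vertex v, BFS finds the shortest path from v back to v.
The shortest such closed walk is D → G → E → D, length 3.

3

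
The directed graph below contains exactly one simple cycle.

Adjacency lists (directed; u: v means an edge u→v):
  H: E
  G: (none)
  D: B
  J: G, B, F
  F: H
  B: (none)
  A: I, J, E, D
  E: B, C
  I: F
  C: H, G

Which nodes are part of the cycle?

C, E, H

DFS with gray/black marking from E:
E gray
  B gray
  B black
  C gray
    H gray
      H→E: E is gray → back edge
Back edge closes the cycle E → C → H → E; its vertices are {C, E, H}.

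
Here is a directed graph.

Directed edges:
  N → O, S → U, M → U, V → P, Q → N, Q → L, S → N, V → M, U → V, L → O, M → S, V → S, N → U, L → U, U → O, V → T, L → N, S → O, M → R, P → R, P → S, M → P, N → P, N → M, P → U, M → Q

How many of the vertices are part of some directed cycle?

8

A vertex is on a directed cycle iff it belongs to a strongly connected component of size ≥ 2 (or has a self-loop).
The vertices on cycles are {L, M, N, P, Q, S, U, V} — 8 in total.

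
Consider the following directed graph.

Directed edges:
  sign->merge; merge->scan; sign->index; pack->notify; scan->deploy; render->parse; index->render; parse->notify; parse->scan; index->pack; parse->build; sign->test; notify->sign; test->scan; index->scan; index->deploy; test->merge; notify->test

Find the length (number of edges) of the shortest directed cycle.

For each vertex v, BFS finds the shortest path from v back to v.
The shortest such closed walk is index → pack → notify → sign → index, length 4.

4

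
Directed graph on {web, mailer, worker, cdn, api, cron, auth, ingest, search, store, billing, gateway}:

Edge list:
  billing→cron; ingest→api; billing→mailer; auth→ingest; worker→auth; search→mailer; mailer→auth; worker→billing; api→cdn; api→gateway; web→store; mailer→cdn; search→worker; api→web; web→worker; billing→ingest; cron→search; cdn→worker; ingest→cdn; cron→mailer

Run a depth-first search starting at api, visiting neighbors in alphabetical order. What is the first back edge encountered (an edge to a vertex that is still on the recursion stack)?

DFS from api (visiting neighbors in alphabetical order); mark gray on enter, black on exit:
api gray
  cdn gray
    worker gray
      auth gray
        ingest gray
          ingest→api: api is gray → back edge
First back edge: ingest → api.

ingest->api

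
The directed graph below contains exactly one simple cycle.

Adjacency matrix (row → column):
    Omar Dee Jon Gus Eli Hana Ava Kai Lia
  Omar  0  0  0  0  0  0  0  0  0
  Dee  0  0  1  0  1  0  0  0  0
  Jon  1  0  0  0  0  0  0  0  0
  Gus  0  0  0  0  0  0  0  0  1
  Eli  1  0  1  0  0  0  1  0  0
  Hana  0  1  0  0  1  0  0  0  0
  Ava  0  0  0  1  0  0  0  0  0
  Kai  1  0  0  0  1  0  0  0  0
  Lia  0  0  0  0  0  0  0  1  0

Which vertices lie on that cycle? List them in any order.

Ava, Eli, Gus, Kai, Lia

DFS with gray/black marking from Eli:
Eli gray
  Jon gray
    Omar gray
    Omar black
  Jon black
  Ava gray
    Gus gray
      Lia gray
        Kai gray
          Kai→Eli: Eli is gray → back edge
Back edge closes the cycle Eli → Ava → Gus → Lia → Kai → Eli; its vertices are {Ava, Eli, Gus, Kai, Lia}.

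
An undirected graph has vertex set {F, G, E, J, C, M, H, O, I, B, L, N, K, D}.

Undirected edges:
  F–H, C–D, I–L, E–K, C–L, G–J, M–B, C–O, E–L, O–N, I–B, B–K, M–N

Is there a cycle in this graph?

DFS, tracking each vertex's parent; an edge to a visited non-parent vertex closes a cycle.
Start from D:
visit D (parent –)
  visit C (parent D)
    visit L (parent C)
      visit I (parent L)
        visit B (parent I)
          B–I: parent, skip
          visit M (parent B)
            M–B: parent, skip
            visit N (parent M)
              visit O (parent N)
                O–N: parent, skip
                O–C: C visited and ≠ parent → cycle
Cycle: C – L – I – B – M – N – O – C.

Yes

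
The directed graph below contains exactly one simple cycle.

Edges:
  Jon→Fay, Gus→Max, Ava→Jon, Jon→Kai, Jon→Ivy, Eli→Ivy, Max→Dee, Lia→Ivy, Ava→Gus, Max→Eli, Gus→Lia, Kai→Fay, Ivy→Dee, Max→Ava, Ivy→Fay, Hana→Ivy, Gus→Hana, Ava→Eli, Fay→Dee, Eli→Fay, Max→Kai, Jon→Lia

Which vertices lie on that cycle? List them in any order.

Ava, Gus, Max

DFS with gray/black marking from Max:
Max gray
  Eli gray
    Ivy gray
      Dee gray
      Dee black
      Fay gray
        Fay→Dee: Dee black — skip
      Fay black
    Ivy black
    Eli→Fay: Fay black — skip
  Eli black
  Ava gray
    Gus gray
      Lia gray
        Lia→Ivy: Ivy black — skip
      Lia black
      Gus→Max: Max is gray → back edge
Back edge closes the cycle Max → Ava → Gus → Max; its vertices are {Ava, Gus, Max}.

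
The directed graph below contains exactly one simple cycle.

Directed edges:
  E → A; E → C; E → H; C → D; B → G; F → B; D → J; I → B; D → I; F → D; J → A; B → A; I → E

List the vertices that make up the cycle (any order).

DFS with gray/black marking from D:
D gray
  I gray
    E gray
      H gray
      H black
      C gray
        C→D: D is gray → back edge
Back edge closes the cycle D → I → E → C → D; its vertices are {C, D, E, I}.

C, D, E, I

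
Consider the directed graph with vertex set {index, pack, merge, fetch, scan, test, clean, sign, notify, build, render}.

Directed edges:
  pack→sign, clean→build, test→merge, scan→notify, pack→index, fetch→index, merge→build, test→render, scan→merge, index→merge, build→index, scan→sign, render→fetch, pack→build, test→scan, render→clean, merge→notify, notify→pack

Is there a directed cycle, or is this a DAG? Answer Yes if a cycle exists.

Yes

DFS with white/gray/black marking, starting from merge:
merge gray
  notify gray
    pack gray
      sign gray
      sign black
      build gray
        index gray
          index→merge: merge is gray → back edge
Back edge found, so a cycle exists: merge → notify → pack → build → index → merge.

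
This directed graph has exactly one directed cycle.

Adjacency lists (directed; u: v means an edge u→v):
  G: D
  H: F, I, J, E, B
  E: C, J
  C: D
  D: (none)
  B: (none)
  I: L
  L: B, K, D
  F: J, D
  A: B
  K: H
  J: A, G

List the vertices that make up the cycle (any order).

DFS with gray/black marking from H:
H gray
  F gray
    J gray
      A gray
        B gray
        B black
      A black
      G gray
        D gray
        D black
      G black
    J black
    F→D: D black — skip
  F black
  I gray
    L gray
      L→B: B black — skip
      K gray
        K→H: H is gray → back edge
Back edge closes the cycle H → I → L → K → H; its vertices are {H, I, K, L}.

H, I, K, L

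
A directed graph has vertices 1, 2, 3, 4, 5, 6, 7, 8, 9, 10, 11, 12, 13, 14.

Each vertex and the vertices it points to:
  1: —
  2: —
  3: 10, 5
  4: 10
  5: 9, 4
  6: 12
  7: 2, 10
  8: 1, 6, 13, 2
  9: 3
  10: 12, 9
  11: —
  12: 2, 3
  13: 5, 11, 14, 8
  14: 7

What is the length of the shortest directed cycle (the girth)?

For each vertex v, BFS finds the shortest path from v back to v.
The shortest such closed walk is 13 → 8 → 13, length 2.

2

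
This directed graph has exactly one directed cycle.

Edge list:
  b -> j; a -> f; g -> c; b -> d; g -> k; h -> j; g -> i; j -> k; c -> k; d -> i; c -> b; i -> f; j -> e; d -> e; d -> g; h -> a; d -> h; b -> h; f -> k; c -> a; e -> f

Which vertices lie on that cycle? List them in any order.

b, c, d, g

DFS with gray/black marking from b:
b gray
  h gray
    a gray
      f gray
        k gray
        k black
      f black
    a black
    j gray
      e gray
        e→f: f black — skip
      e black
      j→k: k black — skip
    j black
  h black
  b→j: j black — skip
  d gray
    d→e: e black — skip
    i gray
      i→f: f black — skip
    i black
    g gray
      g→i: i black — skip
      c gray
        c→b: b is gray → back edge
Back edge closes the cycle b → d → g → c → b; its vertices are {b, c, d, g}.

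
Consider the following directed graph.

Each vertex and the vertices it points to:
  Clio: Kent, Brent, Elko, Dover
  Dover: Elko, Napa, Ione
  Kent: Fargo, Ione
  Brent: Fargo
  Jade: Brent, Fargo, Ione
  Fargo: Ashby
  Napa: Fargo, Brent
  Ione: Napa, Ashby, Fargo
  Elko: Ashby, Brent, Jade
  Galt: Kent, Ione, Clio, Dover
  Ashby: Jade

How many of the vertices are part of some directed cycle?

A vertex is on a directed cycle iff it belongs to a strongly connected component of size ≥ 2 (or has a self-loop).
The vertices on cycles are {Ione, Jade, Napa, Ashby, Brent, Fargo} — 6 in total.

6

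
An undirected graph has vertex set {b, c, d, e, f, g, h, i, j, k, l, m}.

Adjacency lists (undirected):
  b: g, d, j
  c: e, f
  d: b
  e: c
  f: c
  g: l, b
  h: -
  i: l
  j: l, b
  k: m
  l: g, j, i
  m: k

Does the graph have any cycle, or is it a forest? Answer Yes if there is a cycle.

DFS, tracking each vertex's parent; an edge to a visited non-parent vertex closes a cycle.
Start from j:
visit j (parent –)
  visit l (parent j)
    visit g (parent l)
      g–l: parent, skip
      visit b (parent g)
        b–g: parent, skip
        visit d (parent b)
          d–b: parent, skip
        b–j: j visited and ≠ parent → cycle
Cycle: j – l – g – b – j.

Yes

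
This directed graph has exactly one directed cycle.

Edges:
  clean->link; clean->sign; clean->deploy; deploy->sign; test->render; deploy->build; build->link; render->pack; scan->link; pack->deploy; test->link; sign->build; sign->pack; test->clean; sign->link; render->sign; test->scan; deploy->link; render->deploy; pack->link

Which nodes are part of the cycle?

pack, sign, deploy

DFS with gray/black marking from pack:
pack gray
  deploy gray
    build gray
      link gray
      link black
    build black
    deploy→link: link black — skip
    sign gray
      sign→pack: pack is gray → back edge
Back edge closes the cycle pack → deploy → sign → pack; its vertices are {pack, sign, deploy}.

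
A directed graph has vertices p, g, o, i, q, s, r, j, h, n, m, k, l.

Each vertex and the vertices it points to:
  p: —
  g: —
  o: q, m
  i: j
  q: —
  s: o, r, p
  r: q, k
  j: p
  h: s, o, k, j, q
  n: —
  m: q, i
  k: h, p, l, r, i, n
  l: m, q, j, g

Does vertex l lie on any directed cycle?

l lies on a cycle iff there is a path from l back to itself.
Exploring from l, it never reaches itself; equivalently, its strongly connected component is a singleton.

No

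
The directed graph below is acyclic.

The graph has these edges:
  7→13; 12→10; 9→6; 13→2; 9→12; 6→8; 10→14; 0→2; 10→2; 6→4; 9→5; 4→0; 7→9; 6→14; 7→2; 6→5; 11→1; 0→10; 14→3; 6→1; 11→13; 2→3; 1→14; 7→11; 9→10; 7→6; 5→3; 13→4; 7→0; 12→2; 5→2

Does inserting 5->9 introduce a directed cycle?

Adding 5→9 creates a cycle iff 9 can already reach 5.
Path from 9: 9 → 5.
So 9 → … → 5 → 9 is a cycle.

Yes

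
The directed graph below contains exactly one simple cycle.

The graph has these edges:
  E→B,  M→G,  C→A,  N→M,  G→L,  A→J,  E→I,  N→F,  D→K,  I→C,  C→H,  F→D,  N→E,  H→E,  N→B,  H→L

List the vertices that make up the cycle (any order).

C, E, H, I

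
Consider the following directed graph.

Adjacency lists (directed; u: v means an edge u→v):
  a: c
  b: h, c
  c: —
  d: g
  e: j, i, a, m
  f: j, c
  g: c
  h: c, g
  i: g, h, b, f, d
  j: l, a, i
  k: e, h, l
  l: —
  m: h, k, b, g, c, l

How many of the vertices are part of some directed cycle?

6

A vertex is on a directed cycle iff it belongs to a strongly connected component of size ≥ 2 (or has a self-loop).
The vertices on cycles are {e, f, i, j, k, m} — 6 in total.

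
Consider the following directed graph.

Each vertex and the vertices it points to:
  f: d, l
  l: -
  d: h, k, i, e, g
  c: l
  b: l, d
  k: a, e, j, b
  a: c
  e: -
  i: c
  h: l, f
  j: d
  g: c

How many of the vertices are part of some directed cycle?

6

A vertex is on a directed cycle iff it belongs to a strongly connected component of size ≥ 2 (or has a self-loop).
The vertices on cycles are {b, d, f, h, j, k} — 6 in total.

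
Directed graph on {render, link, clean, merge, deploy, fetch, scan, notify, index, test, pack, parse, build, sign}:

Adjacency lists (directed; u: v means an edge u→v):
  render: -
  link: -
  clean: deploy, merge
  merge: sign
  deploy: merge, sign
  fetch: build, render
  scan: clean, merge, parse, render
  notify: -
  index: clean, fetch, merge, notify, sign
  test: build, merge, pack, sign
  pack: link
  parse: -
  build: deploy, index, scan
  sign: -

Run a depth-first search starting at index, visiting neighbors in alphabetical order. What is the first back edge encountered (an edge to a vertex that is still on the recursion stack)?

build->index

DFS from index (visiting neighbors in alphabetical order); mark gray on enter, black on exit:
index gray
  clean gray
    deploy gray
      merge gray
        sign gray
        sign black
      merge black
      deploy→sign: sign black — skip
    deploy black
    clean→merge: merge black — skip
  clean black
  fetch gray
    build gray
      build→deploy: deploy black — skip
      build→index: index is gray → back edge
First back edge: build → index.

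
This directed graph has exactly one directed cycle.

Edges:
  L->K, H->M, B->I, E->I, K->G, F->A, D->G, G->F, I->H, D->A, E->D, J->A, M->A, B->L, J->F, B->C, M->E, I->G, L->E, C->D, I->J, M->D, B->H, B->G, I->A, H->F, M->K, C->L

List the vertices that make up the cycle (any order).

DFS with gray/black marking from I:
I gray
  H gray
    M gray
      E gray
        E→I: I is gray → back edge
Back edge closes the cycle I → H → M → E → I; its vertices are {E, H, I, M}.

E, H, I, M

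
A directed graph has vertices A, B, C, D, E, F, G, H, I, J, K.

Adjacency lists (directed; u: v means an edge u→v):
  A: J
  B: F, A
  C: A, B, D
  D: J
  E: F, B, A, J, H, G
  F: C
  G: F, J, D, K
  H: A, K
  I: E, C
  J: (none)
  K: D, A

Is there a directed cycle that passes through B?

Yes

B is on a cycle iff B can reach itself via ≥1 edge.
B → F → C → B — yes.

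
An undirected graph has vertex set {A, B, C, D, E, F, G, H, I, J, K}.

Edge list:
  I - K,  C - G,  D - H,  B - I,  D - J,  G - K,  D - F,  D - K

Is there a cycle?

No

DFS, tracking each vertex's parent; an edge to a visited non-parent vertex closes a cycle.
Start from H:
visit H (parent –)
  visit D (parent H)
    visit K (parent D)
      visit G (parent K)
        visit C (parent G)
          C–G: parent, skip
        G–K: parent, skip
      K–D: parent, skip
      visit I (parent K)
        I–K: parent, skip
        visit B (parent I)
          B–I: parent, skip
    visit F (parent D)
      F–D: parent, skip
    D–H: parent, skip
    visit J (parent D)
      J–D: parent, skip
visit A (parent –)
visit E (parent –)
No non-parent visited neighbor found — the graph is a forest.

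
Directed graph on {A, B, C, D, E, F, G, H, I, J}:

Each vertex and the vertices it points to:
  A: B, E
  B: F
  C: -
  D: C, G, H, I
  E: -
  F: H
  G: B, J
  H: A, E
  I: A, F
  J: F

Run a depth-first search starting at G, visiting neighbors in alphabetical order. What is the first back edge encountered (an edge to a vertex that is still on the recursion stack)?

A->B

DFS from G (visiting neighbors in alphabetical order); mark gray on enter, black on exit:
G gray
  B gray
    F gray
      H gray
        A gray
          A→B: B is gray → back edge
First back edge: A → B.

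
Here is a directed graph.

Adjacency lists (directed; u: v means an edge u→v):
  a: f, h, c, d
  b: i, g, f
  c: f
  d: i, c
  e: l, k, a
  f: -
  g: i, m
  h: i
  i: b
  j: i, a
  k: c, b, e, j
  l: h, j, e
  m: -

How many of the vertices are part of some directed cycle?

6

A vertex is on a directed cycle iff it belongs to a strongly connected component of size ≥ 2 (or has a self-loop).
The vertices on cycles are {b, e, g, i, k, l} — 6 in total.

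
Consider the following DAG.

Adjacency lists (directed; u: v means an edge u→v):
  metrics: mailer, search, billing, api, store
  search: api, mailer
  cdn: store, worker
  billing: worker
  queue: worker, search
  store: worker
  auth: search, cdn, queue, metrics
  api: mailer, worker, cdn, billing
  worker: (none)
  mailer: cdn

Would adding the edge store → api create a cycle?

Adding store→api creates a cycle iff api can already reach store.
Path from api: api → cdn → store.
So api → … → store → api is a cycle.

Yes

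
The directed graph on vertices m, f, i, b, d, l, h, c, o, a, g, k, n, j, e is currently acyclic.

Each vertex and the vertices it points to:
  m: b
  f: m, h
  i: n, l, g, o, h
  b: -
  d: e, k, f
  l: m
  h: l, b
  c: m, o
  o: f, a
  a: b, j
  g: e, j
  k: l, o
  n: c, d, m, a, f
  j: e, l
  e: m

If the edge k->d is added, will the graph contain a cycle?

Yes

Adding k→d creates a cycle iff d can already reach k.
Path from d: d → k.
So d → … → k → d is a cycle.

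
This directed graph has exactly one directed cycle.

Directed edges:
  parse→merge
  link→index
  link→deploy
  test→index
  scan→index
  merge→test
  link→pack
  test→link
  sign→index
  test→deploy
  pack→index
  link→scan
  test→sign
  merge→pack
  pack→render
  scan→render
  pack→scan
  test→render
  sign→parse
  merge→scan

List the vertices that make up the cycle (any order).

DFS with gray/black marking from sign:
sign gray
  index gray
  index black
  parse gray
    merge gray
      scan gray
        scan→index: index black — skip
        render gray
        render black
      scan black
      test gray
        test→index: index black — skip
        deploy gray
        deploy black
        link gray
          link→index: index black — skip
          link→scan: scan black — skip
          pack gray
            pack→scan: scan black — skip
            pack→index: index black — skip
            pack→render: render black — skip
          pack black
          link→deploy: deploy black — skip
        link black
        test→sign: sign is gray → back edge
Back edge closes the cycle sign → parse → merge → test → sign; its vertices are {sign, test, merge, parse}.

sign, test, merge, parse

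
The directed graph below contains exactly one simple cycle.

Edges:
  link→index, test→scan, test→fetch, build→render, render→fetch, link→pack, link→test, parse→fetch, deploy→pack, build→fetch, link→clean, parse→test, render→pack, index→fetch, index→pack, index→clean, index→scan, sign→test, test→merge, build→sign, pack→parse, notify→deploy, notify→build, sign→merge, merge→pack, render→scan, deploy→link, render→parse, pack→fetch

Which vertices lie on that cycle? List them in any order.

pack, test, merge, parse

DFS with gray/black marking from test:
test gray
  fetch gray
  fetch black
  merge gray
    pack gray
      pack→fetch: fetch black — skip
      parse gray
        parse→test: test is gray → back edge
Back edge closes the cycle test → merge → pack → parse → test; its vertices are {pack, test, merge, parse}.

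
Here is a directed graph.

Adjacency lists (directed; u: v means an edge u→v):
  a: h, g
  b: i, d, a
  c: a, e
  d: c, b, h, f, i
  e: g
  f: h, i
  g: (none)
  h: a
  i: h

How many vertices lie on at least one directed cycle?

4

A vertex is on a directed cycle iff it belongs to a strongly connected component of size ≥ 2 (or has a self-loop).
The vertices on cycles are {a, b, d, h} — 4 in total.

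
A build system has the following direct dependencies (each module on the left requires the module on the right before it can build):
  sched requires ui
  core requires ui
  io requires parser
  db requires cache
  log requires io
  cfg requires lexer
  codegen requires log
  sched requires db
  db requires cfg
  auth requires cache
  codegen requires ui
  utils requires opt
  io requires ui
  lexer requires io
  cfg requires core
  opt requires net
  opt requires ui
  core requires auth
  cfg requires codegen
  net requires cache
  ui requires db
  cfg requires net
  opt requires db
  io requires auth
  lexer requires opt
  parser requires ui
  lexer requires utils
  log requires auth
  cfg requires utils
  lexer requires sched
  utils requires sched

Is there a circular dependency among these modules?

DFS with white/gray/black marking, starting from lexer:
lexer gray
  sched gray
    ui gray
      db gray
        cache gray
        cache black
        cfg gray
          cfg→lexer: lexer is gray → back edge
Back edge found, so a cycle exists: lexer → sched → ui → db → cfg → lexer.

Yes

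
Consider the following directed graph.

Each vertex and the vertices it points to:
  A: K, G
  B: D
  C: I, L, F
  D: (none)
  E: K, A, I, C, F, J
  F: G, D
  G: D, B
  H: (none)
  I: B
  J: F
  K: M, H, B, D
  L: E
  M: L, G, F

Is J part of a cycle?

No

J lies on a cycle iff there is a path from J back to itself.
Exploring from J, it never reaches itself; equivalently, its strongly connected component is a singleton.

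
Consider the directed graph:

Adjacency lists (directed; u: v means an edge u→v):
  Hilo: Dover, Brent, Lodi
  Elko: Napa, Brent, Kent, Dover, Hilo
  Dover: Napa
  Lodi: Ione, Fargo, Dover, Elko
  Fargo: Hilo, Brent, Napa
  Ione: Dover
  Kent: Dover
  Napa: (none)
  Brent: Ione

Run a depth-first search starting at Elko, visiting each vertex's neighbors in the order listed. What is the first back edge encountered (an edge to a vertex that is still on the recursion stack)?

Fargo->Hilo

DFS from Elko (visiting each vertex's neighbors in the order listed); mark gray on enter, black on exit:
Elko gray
  Napa gray
  Napa black
  Brent gray
    Ione gray
      Dover gray
        Dover→Napa: Napa black — skip
      Dover black
    Ione black
  Brent black
  Kent gray
    Kent→Dover: Dover black — skip
  Kent black
  Elko→Dover: Dover black — skip
  Hilo gray
    Hilo→Dover: Dover black — skip
    Hilo→Brent: Brent black — skip
    Lodi gray
      Lodi→Ione: Ione black — skip
      Fargo gray
        Fargo→Hilo: Hilo is gray → back edge
First back edge: Fargo → Hilo.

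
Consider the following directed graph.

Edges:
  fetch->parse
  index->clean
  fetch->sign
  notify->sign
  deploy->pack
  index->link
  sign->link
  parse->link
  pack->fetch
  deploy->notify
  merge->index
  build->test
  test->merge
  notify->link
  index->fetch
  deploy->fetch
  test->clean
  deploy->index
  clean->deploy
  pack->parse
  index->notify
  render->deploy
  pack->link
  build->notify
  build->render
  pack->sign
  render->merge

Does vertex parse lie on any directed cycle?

parse lies on a cycle iff there is a path from parse back to itself.
Exploring from parse, it never reaches itself; equivalently, its strongly connected component is a singleton.

No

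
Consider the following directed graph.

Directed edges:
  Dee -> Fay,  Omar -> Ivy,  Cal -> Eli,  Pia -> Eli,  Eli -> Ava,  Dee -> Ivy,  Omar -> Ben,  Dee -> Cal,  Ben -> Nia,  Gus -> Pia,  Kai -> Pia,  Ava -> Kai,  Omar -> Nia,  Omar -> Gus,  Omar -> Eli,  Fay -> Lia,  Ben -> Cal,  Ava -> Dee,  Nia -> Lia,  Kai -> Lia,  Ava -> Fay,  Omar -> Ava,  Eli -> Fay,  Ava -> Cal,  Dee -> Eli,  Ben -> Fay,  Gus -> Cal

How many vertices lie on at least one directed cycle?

6

A vertex is on a directed cycle iff it belongs to a strongly connected component of size ≥ 2 (or has a self-loop).
The vertices on cycles are {Ava, Cal, Dee, Eli, Kai, Pia} — 6 in total.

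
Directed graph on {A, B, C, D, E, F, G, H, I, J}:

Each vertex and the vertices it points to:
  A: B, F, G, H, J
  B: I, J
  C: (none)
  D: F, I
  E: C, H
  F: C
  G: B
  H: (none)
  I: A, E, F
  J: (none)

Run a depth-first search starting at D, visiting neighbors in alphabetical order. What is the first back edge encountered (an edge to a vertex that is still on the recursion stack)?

B->I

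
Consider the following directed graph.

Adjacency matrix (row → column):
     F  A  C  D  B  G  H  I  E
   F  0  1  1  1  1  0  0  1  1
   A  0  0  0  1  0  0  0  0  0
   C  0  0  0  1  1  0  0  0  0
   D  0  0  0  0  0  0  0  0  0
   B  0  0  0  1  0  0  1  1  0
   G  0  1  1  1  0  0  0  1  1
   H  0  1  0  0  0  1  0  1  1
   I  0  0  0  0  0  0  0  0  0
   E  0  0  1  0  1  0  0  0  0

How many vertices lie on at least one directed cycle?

A vertex is on a directed cycle iff it belongs to a strongly connected component of size ≥ 2 (or has a self-loop).
The vertices on cycles are {B, C, E, G, H} — 5 in total.

5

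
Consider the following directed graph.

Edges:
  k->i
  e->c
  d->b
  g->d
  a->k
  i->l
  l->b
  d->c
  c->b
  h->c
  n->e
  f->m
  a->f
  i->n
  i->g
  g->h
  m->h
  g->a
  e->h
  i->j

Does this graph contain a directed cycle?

DFS with white/gray/black marking, starting from a:
a gray
  f gray
    m gray
      h gray
        c gray
          b gray
          b black
        c black
      h black
    m black
  f black
  k gray
    i gray
      l gray
        l→b: b black — skip
      l black
      g gray
        d gray
          d→b: b black — skip
          d→c: c black — skip
        d black
        g→a: a is gray → back edge
Back edge found, so a cycle exists: a → k → i → g → a.

Yes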